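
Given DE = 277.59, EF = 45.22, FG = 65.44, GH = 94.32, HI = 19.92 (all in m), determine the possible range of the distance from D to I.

52.69 ≤ DI ≤ 502.49 m

The maximum is all hops collinear in one direction: 277.59 + 45.22 + 65.44 + 94.32 + 19.92 = 502.49.
The longest hop is 277.59; the others sum to 224.90. Folding the others back against it leaves at least 277.59 − 224.90 = 52.69.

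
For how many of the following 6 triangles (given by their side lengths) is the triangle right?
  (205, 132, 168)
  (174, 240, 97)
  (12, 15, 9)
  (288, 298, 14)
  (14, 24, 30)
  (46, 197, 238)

1

(205,132,168): 132²+168² = 45648 > 42025 = 205² → acute
(174,240,97): 97²+174² = 39685 < 57600 = 240² → obtuse
(12,15,9): 9²+12² = 225 = 15² → right
(288,298,14): 14²+288² = 83140 < 88804 = 298² → obtuse
(14,24,30): 14²+24² = 772 < 900 = 30² → obtuse
(46,197,238): 46²+197² = 40925 < 56644 = 238² → obtuse
1 of the 6 is right.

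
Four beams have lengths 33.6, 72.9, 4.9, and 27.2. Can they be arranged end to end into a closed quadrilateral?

For a quadrilateral, each side must be shorter than the sum of the others.
Here the longest side is 72.9, but the remaining 3 sides sum to only 65.7.

No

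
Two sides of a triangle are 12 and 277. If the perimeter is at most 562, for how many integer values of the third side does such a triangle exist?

8

Triangle inequality: 265 < x < 289. Perimeter ≤ 562 gives x ≤ 562 − 12 − 277 = 273.
So 265 < x ≤ 273; integers 266 through 273: 8 values.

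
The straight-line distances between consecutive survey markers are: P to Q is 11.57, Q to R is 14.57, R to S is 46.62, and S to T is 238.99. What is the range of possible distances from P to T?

166.23 ≤ PT ≤ 311.75

The maximum is all hops collinear in one direction: 11.57 + 14.57 + 46.62 + 238.99 = 311.75.
The longest hop is 238.99; the others sum to 72.76. Folding the others back against it leaves at least 238.99 − 72.76 = 166.23.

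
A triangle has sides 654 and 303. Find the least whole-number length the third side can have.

352

The third side must be strictly greater than |654 − 303| = 351.
The smallest integer above 351 is 352.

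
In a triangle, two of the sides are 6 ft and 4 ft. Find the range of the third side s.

2 < s < 10

By the triangle inequality, s must be less than 6 + 4 = 10 and greater than |6 − 4| = 2.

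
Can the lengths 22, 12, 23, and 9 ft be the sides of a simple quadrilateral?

Yes

A quadrilateral exists iff every side is shorter than the sum of the others — equivalently, the longest side is less than the sum of the rest.
Longest side 23 < 43 (sum of the remaining 3), so yes.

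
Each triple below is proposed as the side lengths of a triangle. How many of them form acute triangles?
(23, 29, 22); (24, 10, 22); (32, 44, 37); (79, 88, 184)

3

(23,29,22): 22²+23² = 1013 > 841 = 29² → acute
(24,10,22): 10²+22² = 584 > 576 = 24² → acute
(32,44,37): 32²+37² = 2393 > 1936 = 44² → acute
(79,88,184): 79+88 ≤ 184, not a triangle
3 of the 4 are acute.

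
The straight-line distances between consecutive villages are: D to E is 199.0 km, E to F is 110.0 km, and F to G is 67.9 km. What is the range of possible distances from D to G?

21.1 ≤ DG ≤ 376.9 km

The maximum is all hops collinear in one direction: 199.0 + 110.0 + 67.9 = 376.9.
The longest hop is 199.0; the others sum to 177.9. Folding the others back against it leaves at least 199.0 − 177.9 = 21.1.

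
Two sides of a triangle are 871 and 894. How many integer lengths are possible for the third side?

The third side lies in the open interval (23, 1765).
Integers from 24 to 1764 inclusive: 1764 − 24 + 1 = 1741.

1741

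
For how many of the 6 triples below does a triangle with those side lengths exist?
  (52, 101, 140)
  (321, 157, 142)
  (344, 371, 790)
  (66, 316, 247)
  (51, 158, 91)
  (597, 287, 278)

(52,101,140): 52+101 > 140 → valid
(142,157,321): 142+157 ≤ 321 → not valid
(344,371,790): 344+371 ≤ 790 → not valid
(66,247,316): 66+247 ≤ 316 → not valid
(51,91,158): 51+91 ≤ 158 → not valid
(278,287,597): 278+287 ≤ 597 → not valid
1 of the 6 triples forms a triangle.

1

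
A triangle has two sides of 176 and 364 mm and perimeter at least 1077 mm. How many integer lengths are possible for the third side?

3

Triangle inequality: 188 < x < 540. Perimeter ≥ 1077 gives x ≥ 1077 − 176 − 364 = 537.
So 537 ≤ x < 540; integers 537 through 539: 3 values.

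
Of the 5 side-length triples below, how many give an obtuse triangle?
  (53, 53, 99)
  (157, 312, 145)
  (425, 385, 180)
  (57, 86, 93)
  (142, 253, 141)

2

(53,53,99): 53²+53² = 5618 < 9801 = 99² → obtuse
(157,312,145): 145+157 ≤ 312, not a triangle
(425,385,180): 180²+385² = 180625 = 425² → right
(57,86,93): 57²+86² = 10645 > 8649 = 93² → acute
(142,253,141): 141²+142² = 40045 < 64009 = 253² → obtuse
2 of the 5 are obtuse.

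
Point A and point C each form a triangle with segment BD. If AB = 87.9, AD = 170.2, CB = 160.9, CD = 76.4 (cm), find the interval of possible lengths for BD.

84.5 < BD < 237.3

From triangle ABD: |87.9 − 170.2| < BD < 87.9 + 170.2, i.e. 82.3 < BD < 258.1.
From triangle CBD: 84.5 < BD < 237.3.
Both must hold, so BD lies in the intersection.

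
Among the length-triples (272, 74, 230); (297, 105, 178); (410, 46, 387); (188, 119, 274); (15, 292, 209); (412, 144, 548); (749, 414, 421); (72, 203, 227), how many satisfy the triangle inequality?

6

(74,230,272): 74+230 > 272 → valid
(105,178,297): 105+178 ≤ 297 → not valid
(46,387,410): 46+387 > 410 → valid
(119,188,274): 119+188 > 274 → valid
(15,209,292): 15+209 ≤ 292 → not valid
(144,412,548): 144+412 > 548 → valid
(414,421,749): 414+421 > 749 → valid
(72,203,227): 72+203 > 227 → valid
6 of the 8 triples form a triangle.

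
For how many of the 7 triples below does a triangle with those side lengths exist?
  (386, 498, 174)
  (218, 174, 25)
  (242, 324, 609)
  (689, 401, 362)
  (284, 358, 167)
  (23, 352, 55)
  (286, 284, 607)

(174,386,498): 174+386 > 498 → valid
(25,174,218): 25+174 ≤ 218 → not valid
(242,324,609): 242+324 ≤ 609 → not valid
(362,401,689): 362+401 > 689 → valid
(167,284,358): 167+284 > 358 → valid
(23,55,352): 23+55 ≤ 352 → not valid
(284,286,607): 284+286 ≤ 607 → not valid
3 of the 7 triples form a triangle.

3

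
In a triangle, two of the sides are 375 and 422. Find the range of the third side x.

47 < x < 797

By the triangle inequality, x must be less than 375 + 422 = 797 and greater than |375 − 422| = 47.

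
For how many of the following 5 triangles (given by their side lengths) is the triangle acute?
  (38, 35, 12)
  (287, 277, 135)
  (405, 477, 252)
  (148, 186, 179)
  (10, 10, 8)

(38,35,12): 12²+35² = 1369 < 1444 = 38² → obtuse
(287,277,135): 135²+277² = 94954 > 82369 = 287² → acute
(405,477,252): 252²+405² = 227529 = 477² → right
(148,186,179): 148²+179² = 53945 > 34596 = 186² → acute
(10,10,8): 8²+10² = 164 > 100 = 10² → acute
3 of the 5 are acute.

3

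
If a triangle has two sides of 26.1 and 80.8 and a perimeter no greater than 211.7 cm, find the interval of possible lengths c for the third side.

Triangle inequality alone gives 54.7 < c < 106.9.
The perimeter condition gives c ≤ 211.7 − 26.1 − 80.8 = 104.8.
Intersecting the two: 54.7 < c ≤ 104.8.

54.7 < c ≤ 104.8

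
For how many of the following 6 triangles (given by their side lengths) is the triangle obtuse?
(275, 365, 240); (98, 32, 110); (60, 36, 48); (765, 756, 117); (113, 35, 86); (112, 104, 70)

(275,365,240): 240²+275² = 133225 = 365² → right
(98,32,110): 32²+98² = 10628 < 12100 = 110² → obtuse
(60,36,48): 36²+48² = 3600 = 60² → right
(765,756,117): 117²+756² = 585225 = 765² → right
(113,35,86): 35²+86² = 8621 < 12769 = 113² → obtuse
(112,104,70): 70²+104² = 15716 > 12544 = 112² → acute
2 of the 6 are obtuse.

2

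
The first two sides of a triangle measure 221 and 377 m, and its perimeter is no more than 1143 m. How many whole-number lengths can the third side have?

Triangle inequality: 156 < x < 598. Perimeter ≤ 1143 gives x ≤ 1143 − 221 − 377 = 545.
So 156 < x ≤ 545; integers 157 through 545: 389 values.

389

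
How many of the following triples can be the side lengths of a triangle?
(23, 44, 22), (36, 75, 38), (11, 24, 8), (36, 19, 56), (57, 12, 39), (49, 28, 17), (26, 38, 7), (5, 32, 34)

2

(22,23,44): 22+23 > 44 → valid
(36,38,75): 36+38 ≤ 75 → not valid
(8,11,24): 8+11 ≤ 24 → not valid
(19,36,56): 19+36 ≤ 56 → not valid
(12,39,57): 12+39 ≤ 57 → not valid
(17,28,49): 17+28 ≤ 49 → not valid
(7,26,38): 7+26 ≤ 38 → not valid
(5,32,34): 5+32 > 34 → valid
2 of the 8 triples form a triangle.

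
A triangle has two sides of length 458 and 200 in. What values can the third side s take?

258 < s < 658

By the triangle inequality, s must be less than 458 + 200 = 658 and greater than |458 − 200| = 258.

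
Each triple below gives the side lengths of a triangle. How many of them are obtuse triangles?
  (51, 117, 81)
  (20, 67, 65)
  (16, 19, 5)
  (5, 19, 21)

3

(51,117,81): 51²+81² = 9162 < 13689 = 117² → obtuse
(20,67,65): 20²+65² = 4625 > 4489 = 67² → acute
(16,19,5): 5²+16² = 281 < 361 = 19² → obtuse
(5,19,21): 5²+19² = 386 < 441 = 21² → obtuse
3 of the 4 are obtuse.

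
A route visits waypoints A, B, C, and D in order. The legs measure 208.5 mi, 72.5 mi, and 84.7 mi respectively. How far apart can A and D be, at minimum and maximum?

51.3 ≤ AD ≤ 365.7 mi

The maximum is all hops collinear in one direction: 208.5 + 72.5 + 84.7 = 365.7.
The longest hop is 208.5; the others sum to 157.2. Folding the others back against it leaves at least 208.5 − 157.2 = 51.3.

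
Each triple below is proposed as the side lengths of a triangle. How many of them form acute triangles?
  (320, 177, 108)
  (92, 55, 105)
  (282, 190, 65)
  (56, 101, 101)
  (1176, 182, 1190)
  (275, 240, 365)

(320,177,108): 108+177 ≤ 320, not a triangle
(92,55,105): 55²+92² = 11489 > 11025 = 105² → acute
(282,190,65): 65+190 ≤ 282, not a triangle
(56,101,101): 56²+101² = 13337 > 10201 = 101² → acute
(1176,182,1190): 182²+1176² = 1416100 = 1190² → right
(275,240,365): 240²+275² = 133225 = 365² → right
2 of the 6 are acute.

2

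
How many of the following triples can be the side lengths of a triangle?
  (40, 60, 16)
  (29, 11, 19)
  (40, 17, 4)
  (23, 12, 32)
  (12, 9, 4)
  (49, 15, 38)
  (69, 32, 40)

5

(16,40,60): 16+40 ≤ 60 → not valid
(11,19,29): 11+19 > 29 → valid
(4,17,40): 4+17 ≤ 40 → not valid
(12,23,32): 12+23 > 32 → valid
(4,9,12): 4+9 > 12 → valid
(15,38,49): 15+38 > 49 → valid
(32,40,69): 32+40 > 69 → valid
5 of the 7 triples form a triangle.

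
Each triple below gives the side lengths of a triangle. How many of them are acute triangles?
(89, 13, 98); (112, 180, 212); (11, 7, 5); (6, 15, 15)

1

(89,13,98): 13²+89² = 8090 < 9604 = 98² → obtuse
(112,180,212): 112²+180² = 44944 = 212² → right
(11,7,5): 5²+7² = 74 < 121 = 11² → obtuse
(6,15,15): 6²+15² = 261 > 225 = 15² → acute
1 of the 4 is acute.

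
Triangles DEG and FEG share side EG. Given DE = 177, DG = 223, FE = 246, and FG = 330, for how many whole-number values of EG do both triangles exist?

From triangle DEG: 46 < EG < 400.
From triangle FEG: 84 < EG < 576.
Intersection: 84 < EG < 400, so integers 85 through 399: 315 values.

315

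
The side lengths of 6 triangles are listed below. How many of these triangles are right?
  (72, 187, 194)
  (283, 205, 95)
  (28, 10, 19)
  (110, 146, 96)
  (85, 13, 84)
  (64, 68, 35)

(72,187,194): 72²+187² = 40153 > 37636 = 194² → acute
(283,205,95): 95²+205² = 51050 < 80089 = 283² → obtuse
(28,10,19): 10²+19² = 461 < 784 = 28² → obtuse
(110,146,96): 96²+110² = 21316 = 146² → right
(85,13,84): 13²+84² = 7225 = 85² → right
(64,68,35): 35²+64² = 5321 > 4624 = 68² → acute
2 of the 6 are right.

2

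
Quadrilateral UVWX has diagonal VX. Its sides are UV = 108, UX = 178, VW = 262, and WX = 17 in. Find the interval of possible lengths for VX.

From triangle UVX: |108 − 178| < VX < 108 + 178, i.e. 70 < VX < 286.
From triangle WVX: 245 < VX < 279.
Both must hold, so VX lies in the intersection.

245 < VX < 279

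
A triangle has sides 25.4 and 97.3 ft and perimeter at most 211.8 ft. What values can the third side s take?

71.9 < s ≤ 89.1 ft

Triangle inequality alone gives 71.9 < s < 122.7.
The perimeter condition gives s ≤ 211.8 − 25.4 − 97.3 = 89.1.
Intersecting the two: 71.9 < s ≤ 89.1.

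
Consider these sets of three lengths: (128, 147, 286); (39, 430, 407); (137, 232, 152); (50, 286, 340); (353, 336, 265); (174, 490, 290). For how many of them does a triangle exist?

(128,147,286): 128+147 ≤ 286 → not valid
(39,407,430): 39+407 > 430 → valid
(137,152,232): 137+152 > 232 → valid
(50,286,340): 50+286 ≤ 340 → not valid
(265,336,353): 265+336 > 353 → valid
(174,290,490): 174+290 ≤ 490 → not valid
3 of the 6 triples form a triangle.

3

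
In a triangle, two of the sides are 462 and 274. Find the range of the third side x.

188 < x < 736

By the triangle inequality, x must be less than 462 + 274 = 736 and greater than |462 − 274| = 188.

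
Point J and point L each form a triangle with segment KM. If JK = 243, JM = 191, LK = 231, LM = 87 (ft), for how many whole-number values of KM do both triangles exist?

173

From triangle JKM: 52 < KM < 434.
From triangle LKM: 144 < KM < 318.
Intersection: 144 < KM < 318, so integers 145 through 317: 173 values.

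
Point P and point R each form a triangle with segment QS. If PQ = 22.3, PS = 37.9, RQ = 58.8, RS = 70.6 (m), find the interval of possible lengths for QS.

From triangle PQS: |22.3 − 37.9| < QS < 22.3 + 37.9, i.e. 15.6 < QS < 60.2.
From triangle RQS: 11.8 < QS < 129.4.
Both must hold, so QS lies in the intersection.

15.6 < QS < 60.2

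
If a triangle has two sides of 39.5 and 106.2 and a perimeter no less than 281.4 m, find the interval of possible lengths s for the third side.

135.7 ≤ s < 145.7

Triangle inequality alone gives 66.7 < s < 145.7.
The perimeter condition gives s ≥ 281.4 − 39.5 − 106.2 = 135.7.
Intersecting the two: 135.7 ≤ s < 145.7.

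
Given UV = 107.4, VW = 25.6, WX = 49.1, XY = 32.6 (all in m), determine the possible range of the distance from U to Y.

The maximum is all hops collinear in one direction: 107.4 + 25.6 + 49.1 + 32.6 = 214.7.
The longest hop is 107.4; the others sum to 107.3. Folding the others back against it leaves at least 107.4 − 107.3 = 0.1.

0.1 ≤ UY ≤ 214.7 m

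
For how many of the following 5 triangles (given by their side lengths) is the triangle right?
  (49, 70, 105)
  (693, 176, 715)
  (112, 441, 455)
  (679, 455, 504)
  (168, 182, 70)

(49,70,105): 49²+70² = 7301 < 11025 = 105² → obtuse
(693,176,715): 176²+693² = 511225 = 715² → right
(112,441,455): 112²+441² = 207025 = 455² → right
(679,455,504): 455²+504² = 461041 = 679² → right
(168,182,70): 70²+168² = 33124 = 182² → right
4 of the 5 are right.

4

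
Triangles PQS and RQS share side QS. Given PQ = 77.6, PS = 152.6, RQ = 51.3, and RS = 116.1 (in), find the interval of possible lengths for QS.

From triangle PQS: |77.6 − 152.6| < QS < 77.6 + 152.6, i.e. 75.0 < QS < 230.2.
From triangle RQS: 64.8 < QS < 167.4.
Both must hold, so QS lies in the intersection.

75.0 < QS < 167.4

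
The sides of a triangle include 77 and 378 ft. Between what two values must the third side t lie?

By the triangle inequality, t must be less than 77 + 378 = 455 and greater than |77 − 378| = 301.

301 < t < 455 (ft)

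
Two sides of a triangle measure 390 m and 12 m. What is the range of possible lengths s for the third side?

378 < s < 402 (m)

By the triangle inequality, s must be less than 390 + 12 = 402 and greater than |390 − 12| = 378.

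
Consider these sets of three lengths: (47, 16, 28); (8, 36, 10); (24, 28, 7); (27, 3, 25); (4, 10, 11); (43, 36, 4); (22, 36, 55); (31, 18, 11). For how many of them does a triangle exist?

(16,28,47): 16+28 ≤ 47 → not valid
(8,10,36): 8+10 ≤ 36 → not valid
(7,24,28): 7+24 > 28 → valid
(3,25,27): 3+25 > 27 → valid
(4,10,11): 4+10 > 11 → valid
(4,36,43): 4+36 ≤ 43 → not valid
(22,36,55): 22+36 > 55 → valid
(11,18,31): 11+18 ≤ 31 → not valid
4 of the 8 triples form a triangle.

4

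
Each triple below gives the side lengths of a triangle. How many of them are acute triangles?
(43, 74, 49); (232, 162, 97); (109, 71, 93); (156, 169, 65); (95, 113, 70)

(43,74,49): 43²+49² = 4250 < 5476 = 74² → obtuse
(232,162,97): 97²+162² = 35653 < 53824 = 232² → obtuse
(109,71,93): 71²+93² = 13690 > 11881 = 109² → acute
(156,169,65): 65²+156² = 28561 = 169² → right
(95,113,70): 70²+95² = 13925 > 12769 = 113² → acute
2 of the 5 are acute.

2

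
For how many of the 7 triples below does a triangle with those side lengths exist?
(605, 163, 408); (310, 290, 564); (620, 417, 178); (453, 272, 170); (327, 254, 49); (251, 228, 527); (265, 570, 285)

1

(163,408,605): 163+408 ≤ 605 → not valid
(290,310,564): 290+310 > 564 → valid
(178,417,620): 178+417 ≤ 620 → not valid
(170,272,453): 170+272 ≤ 453 → not valid
(49,254,327): 49+254 ≤ 327 → not valid
(228,251,527): 228+251 ≤ 527 → not valid
(265,285,570): 265+285 ≤ 570 → not valid
1 of the 7 triples forms a triangle.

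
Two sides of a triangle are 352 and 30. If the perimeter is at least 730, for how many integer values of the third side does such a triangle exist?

34

Triangle inequality: 322 < x < 382. Perimeter ≥ 730 gives x ≥ 730 − 352 − 30 = 348.
So 348 ≤ x < 382; integers 348 through 381: 34 values.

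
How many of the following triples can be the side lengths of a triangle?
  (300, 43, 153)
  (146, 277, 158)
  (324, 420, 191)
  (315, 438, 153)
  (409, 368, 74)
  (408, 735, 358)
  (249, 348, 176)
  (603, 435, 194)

(43,153,300): 43+153 ≤ 300 → not valid
(146,158,277): 146+158 > 277 → valid
(191,324,420): 191+324 > 420 → valid
(153,315,438): 153+315 > 438 → valid
(74,368,409): 74+368 > 409 → valid
(358,408,735): 358+408 > 735 → valid
(176,249,348): 176+249 > 348 → valid
(194,435,603): 194+435 > 603 → valid
7 of the 8 triples form a triangle.

7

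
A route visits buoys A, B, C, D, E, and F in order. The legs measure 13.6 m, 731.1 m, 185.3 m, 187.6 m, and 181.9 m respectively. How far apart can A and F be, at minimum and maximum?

162.7 ≤ AF ≤ 1299.5 m

The maximum is all hops collinear in one direction: 13.6 + 731.1 + 185.3 + 187.6 + 181.9 = 1299.5.
The longest hop is 731.1; the others sum to 568.4. Folding the others back against it leaves at least 731.1 − 568.4 = 162.7.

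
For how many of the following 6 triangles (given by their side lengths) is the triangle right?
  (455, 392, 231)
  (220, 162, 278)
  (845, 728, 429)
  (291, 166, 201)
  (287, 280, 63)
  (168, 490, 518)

(455,392,231): 231²+392² = 207025 = 455² → right
(220,162,278): 162²+220² = 74644 < 77284 = 278² → obtuse
(845,728,429): 429²+728² = 714025 = 845² → right
(291,166,201): 166²+201² = 67957 < 84681 = 291² → obtuse
(287,280,63): 63²+280² = 82369 = 287² → right
(168,490,518): 168²+490² = 268324 = 518² → right
4 of the 6 are right.

4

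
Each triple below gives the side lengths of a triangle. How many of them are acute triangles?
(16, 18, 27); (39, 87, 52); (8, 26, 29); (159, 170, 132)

(16,18,27): 16²+18² = 580 < 729 = 27² → obtuse
(39,87,52): 39²+52² = 4225 < 7569 = 87² → obtuse
(8,26,29): 8²+26² = 740 < 841 = 29² → obtuse
(159,170,132): 132²+159² = 42705 > 28900 = 170² → acute
1 of the 4 is acute.

1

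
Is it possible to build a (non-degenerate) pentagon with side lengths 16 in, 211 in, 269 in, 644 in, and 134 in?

For a pentagon, each side must be shorter than the sum of the others.
Here the longest side is 644, but the remaining 4 sides sum to only 630.

No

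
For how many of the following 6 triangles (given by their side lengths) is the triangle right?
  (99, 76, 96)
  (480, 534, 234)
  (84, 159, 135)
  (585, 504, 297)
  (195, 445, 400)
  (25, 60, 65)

(99,76,96): 76²+96² = 14992 > 9801 = 99² → acute
(480,534,234): 234²+480² = 285156 = 534² → right
(84,159,135): 84²+135² = 25281 = 159² → right
(585,504,297): 297²+504² = 342225 = 585² → right
(195,445,400): 195²+400² = 198025 = 445² → right
(25,60,65): 25²+60² = 4225 = 65² → right
5 of the 6 are right.

5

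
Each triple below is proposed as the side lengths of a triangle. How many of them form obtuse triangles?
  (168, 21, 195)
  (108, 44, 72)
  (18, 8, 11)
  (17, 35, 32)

(168,21,195): 21+168 ≤ 195, not a triangle
(108,44,72): 44²+72² = 7120 < 11664 = 108² → obtuse
(18,8,11): 8²+11² = 185 < 324 = 18² → obtuse
(17,35,32): 17²+32² = 1313 > 1225 = 35² → acute
2 of the 4 are obtuse.

2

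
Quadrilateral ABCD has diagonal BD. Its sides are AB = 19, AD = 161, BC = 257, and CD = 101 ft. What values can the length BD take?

156 < BD < 180

From triangle ABD: |19 − 161| < BD < 19 + 161, i.e. 142 < BD < 180.
From triangle CBD: 156 < BD < 358.
Both must hold, so BD lies in the intersection.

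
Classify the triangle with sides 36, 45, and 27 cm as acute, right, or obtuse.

Compare the square of the longest side to the sum of squares of the other two: 27² + 36² = 2025 = 45².

right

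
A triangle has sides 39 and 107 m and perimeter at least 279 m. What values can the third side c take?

133 ≤ c < 146

Triangle inequality alone gives 68 < c < 146.
The perimeter condition gives c ≥ 279 − 39 − 107 = 133.
Intersecting the two: 133 ≤ c < 146.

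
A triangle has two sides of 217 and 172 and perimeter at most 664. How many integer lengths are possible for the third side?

230

Triangle inequality: 45 < x < 389. Perimeter ≤ 664 gives x ≤ 664 − 217 − 172 = 275.
So 45 < x ≤ 275; integers 46 through 275: 230 values.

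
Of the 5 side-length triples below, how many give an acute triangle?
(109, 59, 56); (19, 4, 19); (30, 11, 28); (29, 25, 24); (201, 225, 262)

(109,59,56): 56²+59² = 6617 < 11881 = 109² → obtuse
(19,4,19): 4²+19² = 377 > 361 = 19² → acute
(30,11,28): 11²+28² = 905 > 900 = 30² → acute
(29,25,24): 24²+25² = 1201 > 841 = 29² → acute
(201,225,262): 201²+225² = 91026 > 68644 = 262² → acute
4 of the 5 are acute.

4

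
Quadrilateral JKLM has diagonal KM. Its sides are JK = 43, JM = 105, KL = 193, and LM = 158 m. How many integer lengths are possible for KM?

From triangle JKM: 62 < KM < 148.
From triangle LKM: 35 < KM < 351.
Intersection: 62 < KM < 148, so integers 63 through 147: 85 values.

85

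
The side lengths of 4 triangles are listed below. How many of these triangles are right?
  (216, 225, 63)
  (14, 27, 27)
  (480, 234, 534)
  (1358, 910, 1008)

3

(216,225,63): 63²+216² = 50625 = 225² → right
(14,27,27): 14²+27² = 925 > 729 = 27² → acute
(480,234,534): 234²+480² = 285156 = 534² → right
(1358,910,1008): 910²+1008² = 1844164 = 1358² → right
3 of the 4 are right.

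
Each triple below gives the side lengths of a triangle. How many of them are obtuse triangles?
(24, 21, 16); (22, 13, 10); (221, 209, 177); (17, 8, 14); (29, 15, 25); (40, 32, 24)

(24,21,16): 16²+21² = 697 > 576 = 24² → acute
(22,13,10): 10²+13² = 269 < 484 = 22² → obtuse
(221,209,177): 177²+209² = 75010 > 48841 = 221² → acute
(17,8,14): 8²+14² = 260 < 289 = 17² → obtuse
(29,15,25): 15²+25² = 850 > 841 = 29² → acute
(40,32,24): 24²+32² = 1600 = 40² → right
2 of the 6 are obtuse.

2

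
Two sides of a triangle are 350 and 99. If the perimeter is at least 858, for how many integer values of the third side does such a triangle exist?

Triangle inequality: 251 < x < 449. Perimeter ≥ 858 gives x ≥ 858 − 350 − 99 = 409.
So 409 ≤ x < 449; integers 409 through 448: 40 values.

40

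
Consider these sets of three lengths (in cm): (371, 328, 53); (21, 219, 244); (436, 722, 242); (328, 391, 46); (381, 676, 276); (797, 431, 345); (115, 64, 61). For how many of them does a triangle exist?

(53,328,371): 53+328 > 371 → valid
(21,219,244): 21+219 ≤ 244 → not valid
(242,436,722): 242+436 ≤ 722 → not valid
(46,328,391): 46+328 ≤ 391 → not valid
(276,381,676): 276+381 ≤ 676 → not valid
(345,431,797): 345+431 ≤ 797 → not valid
(61,64,115): 61+64 > 115 → valid
2 of the 7 triples form a triangle.

2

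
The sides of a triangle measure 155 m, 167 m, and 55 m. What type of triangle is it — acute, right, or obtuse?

obtuse

Compare the square of the longest side to the sum of squares of the other two: 55² + 155² = 27050 < 27889 = 167².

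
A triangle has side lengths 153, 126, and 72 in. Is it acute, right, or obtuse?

Compare the square of the longest side to the sum of squares of the other two: 72² + 126² = 21060 < 23409 = 153².

obtuse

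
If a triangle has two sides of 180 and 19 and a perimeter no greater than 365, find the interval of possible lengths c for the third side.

161 < c ≤ 166

Triangle inequality alone gives 161 < c < 199.
The perimeter condition gives c ≤ 365 − 180 − 19 = 166.
Intersecting the two: 161 < c ≤ 166.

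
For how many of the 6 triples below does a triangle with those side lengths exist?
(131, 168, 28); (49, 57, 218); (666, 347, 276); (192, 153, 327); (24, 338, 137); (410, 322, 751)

1

(28,131,168): 28+131 ≤ 168 → not valid
(49,57,218): 49+57 ≤ 218 → not valid
(276,347,666): 276+347 ≤ 666 → not valid
(153,192,327): 153+192 > 327 → valid
(24,137,338): 24+137 ≤ 338 → not valid
(322,410,751): 322+410 ≤ 751 → not valid
1 of the 6 triples forms a triangle.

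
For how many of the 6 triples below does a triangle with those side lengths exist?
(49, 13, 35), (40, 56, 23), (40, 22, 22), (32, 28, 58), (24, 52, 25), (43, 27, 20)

(13,35,49): 13+35 ≤ 49 → not valid
(23,40,56): 23+40 > 56 → valid
(22,22,40): 22+22 > 40 → valid
(28,32,58): 28+32 > 58 → valid
(24,25,52): 24+25 ≤ 52 → not valid
(20,27,43): 20+27 > 43 → valid
4 of the 6 triples form a triangle.

4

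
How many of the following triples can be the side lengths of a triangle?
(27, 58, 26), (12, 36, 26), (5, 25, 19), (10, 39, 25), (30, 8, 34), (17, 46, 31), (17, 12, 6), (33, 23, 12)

(26,27,58): 26+27 ≤ 58 → not valid
(12,26,36): 12+26 > 36 → valid
(5,19,25): 5+19 ≤ 25 → not valid
(10,25,39): 10+25 ≤ 39 → not valid
(8,30,34): 8+30 > 34 → valid
(17,31,46): 17+31 > 46 → valid
(6,12,17): 6+12 > 17 → valid
(12,23,33): 12+23 > 33 → valid
5 of the 8 triples form a triangle.

5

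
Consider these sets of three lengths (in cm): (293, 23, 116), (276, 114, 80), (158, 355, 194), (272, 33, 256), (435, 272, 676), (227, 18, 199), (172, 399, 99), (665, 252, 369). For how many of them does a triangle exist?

2

(23,116,293): 23+116 ≤ 293 → not valid
(80,114,276): 80+114 ≤ 276 → not valid
(158,194,355): 158+194 ≤ 355 → not valid
(33,256,272): 33+256 > 272 → valid
(272,435,676): 272+435 > 676 → valid
(18,199,227): 18+199 ≤ 227 → not valid
(99,172,399): 99+172 ≤ 399 → not valid
(252,369,665): 252+369 ≤ 665 → not valid
2 of the 8 triples form a triangle.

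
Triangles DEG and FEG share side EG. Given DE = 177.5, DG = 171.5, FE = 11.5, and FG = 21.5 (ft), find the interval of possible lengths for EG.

From triangle DEG: |177.5 − 171.5| < EG < 177.5 + 171.5, i.e. 6.0 < EG < 349.0.
From triangle FEG: 10.0 < EG < 33.0.
Both must hold, so EG lies in the intersection.

10.0 < EG < 33.0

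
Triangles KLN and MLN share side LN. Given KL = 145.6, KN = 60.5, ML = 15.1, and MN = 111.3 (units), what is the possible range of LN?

From triangle KLN: |145.6 − 60.5| < LN < 145.6 + 60.5, i.e. 85.1 < LN < 206.1.
From triangle MLN: 96.2 < LN < 126.4.
Both must hold, so LN lies in the intersection.

96.2 < LN < 126.4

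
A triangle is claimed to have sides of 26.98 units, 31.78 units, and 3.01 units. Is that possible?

The longest side is 31.78, but the other two sum to only 29.99.
29.99 < 31.78, so the triangle inequality fails.

No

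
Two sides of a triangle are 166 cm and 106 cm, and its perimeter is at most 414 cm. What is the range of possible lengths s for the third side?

60 < s ≤ 142

Triangle inequality alone gives 60 < s < 272.
The perimeter condition gives s ≤ 414 − 166 − 106 = 142.
Intersecting the two: 60 < s ≤ 142.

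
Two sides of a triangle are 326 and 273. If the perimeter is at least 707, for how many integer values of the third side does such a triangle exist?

Triangle inequality: 53 < x < 599. Perimeter ≥ 707 gives x ≥ 707 − 326 − 273 = 108.
So 108 ≤ x < 599; integers 108 through 598: 491 values.

491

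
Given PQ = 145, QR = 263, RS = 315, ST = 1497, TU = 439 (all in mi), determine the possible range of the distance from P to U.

The maximum is all hops collinear in one direction: 145 + 263 + 315 + 1497 + 439 = 2659.
The longest hop is 1497; the others sum to 1162. Folding the others back against it leaves at least 1497 − 1162 = 335.

335 ≤ PU ≤ 2659 mi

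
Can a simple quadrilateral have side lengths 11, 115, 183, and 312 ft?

For a quadrilateral, each side must be shorter than the sum of the others.
Here the longest side is 312, but the remaining 3 sides sum to only 309.

No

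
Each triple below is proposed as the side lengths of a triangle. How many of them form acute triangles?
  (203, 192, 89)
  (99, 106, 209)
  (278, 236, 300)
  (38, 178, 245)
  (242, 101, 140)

2

(203,192,89): 89²+192² = 44785 > 41209 = 203² → acute
(99,106,209): 99+106 ≤ 209, not a triangle
(278,236,300): 236²+278² = 132980 > 90000 = 300² → acute
(38,178,245): 38+178 ≤ 245, not a triangle
(242,101,140): 101+140 ≤ 242, not a triangle
2 of the 5 are acute.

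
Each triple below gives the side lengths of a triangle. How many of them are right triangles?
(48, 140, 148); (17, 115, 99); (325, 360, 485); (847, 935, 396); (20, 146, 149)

3

(48,140,148): 48²+140² = 21904 = 148² → right
(17,115,99): 17²+99² = 10090 < 13225 = 115² → obtuse
(325,360,485): 325²+360² = 235225 = 485² → right
(847,935,396): 396²+847² = 874225 = 935² → right
(20,146,149): 20²+146² = 21716 < 22201 = 149² → obtuse
3 of the 5 are right.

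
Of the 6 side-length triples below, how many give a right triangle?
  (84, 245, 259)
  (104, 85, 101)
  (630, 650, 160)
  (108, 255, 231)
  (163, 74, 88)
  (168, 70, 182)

(84,245,259): 84²+245² = 67081 = 259² → right
(104,85,101): 85²+101² = 17426 > 10816 = 104² → acute
(630,650,160): 160²+630² = 422500 = 650² → right
(108,255,231): 108²+231² = 65025 = 255² → right
(163,74,88): 74+88 ≤ 163, not a triangle
(168,70,182): 70²+168² = 33124 = 182² → right
4 of the 6 are right.

4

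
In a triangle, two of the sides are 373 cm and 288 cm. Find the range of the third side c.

85 < c < 661 (cm)

By the triangle inequality, c must be less than 373 + 288 = 661 and greater than |373 − 288| = 85.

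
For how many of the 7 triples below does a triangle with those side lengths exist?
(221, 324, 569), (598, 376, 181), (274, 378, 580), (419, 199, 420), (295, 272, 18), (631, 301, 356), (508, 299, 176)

(221,324,569): 221+324 ≤ 569 → not valid
(181,376,598): 181+376 ≤ 598 → not valid
(274,378,580): 274+378 > 580 → valid
(199,419,420): 199+419 > 420 → valid
(18,272,295): 18+272 ≤ 295 → not valid
(301,356,631): 301+356 > 631 → valid
(176,299,508): 176+299 ≤ 508 → not valid
3 of the 7 triples form a triangle.

3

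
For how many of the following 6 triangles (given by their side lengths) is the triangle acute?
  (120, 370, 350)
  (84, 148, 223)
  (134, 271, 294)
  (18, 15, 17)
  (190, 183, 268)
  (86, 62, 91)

(120,370,350): 120²+350² = 136900 = 370² → right
(84,148,223): 84²+148² = 28960 < 49729 = 223² → obtuse
(134,271,294): 134²+271² = 91397 > 86436 = 294² → acute
(18,15,17): 15²+17² = 514 > 324 = 18² → acute
(190,183,268): 183²+190² = 69589 < 71824 = 268² → obtuse
(86,62,91): 62²+86² = 11240 > 8281 = 91² → acute
3 of the 6 are acute.

3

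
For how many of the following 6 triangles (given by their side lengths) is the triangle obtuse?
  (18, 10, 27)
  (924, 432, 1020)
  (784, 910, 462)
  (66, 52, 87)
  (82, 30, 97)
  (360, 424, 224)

(18,10,27): 10²+18² = 424 < 729 = 27² → obtuse
(924,432,1020): 432²+924² = 1040400 = 1020² → right
(784,910,462): 462²+784² = 828100 = 910² → right
(66,52,87): 52²+66² = 7060 < 7569 = 87² → obtuse
(82,30,97): 30²+82² = 7624 < 9409 = 97² → obtuse
(360,424,224): 224²+360² = 179776 = 424² → right
3 of the 6 are obtuse.

3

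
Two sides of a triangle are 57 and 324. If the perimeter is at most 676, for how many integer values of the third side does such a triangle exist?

28

Triangle inequality: 267 < x < 381. Perimeter ≤ 676 gives x ≤ 676 − 57 − 324 = 295.
So 267 < x ≤ 295; integers 268 through 295: 28 values.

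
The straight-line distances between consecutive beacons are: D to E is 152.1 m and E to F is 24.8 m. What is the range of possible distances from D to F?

127.3 ≤ DF ≤ 176.9 m

By the triangle inequality, |152.1 − 24.8| ≤ DF ≤ 152.1 + 24.8.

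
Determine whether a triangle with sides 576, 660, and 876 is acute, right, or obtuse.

Compare the square of the longest side to the sum of squares of the other two: 576² + 660² = 767376 = 876².

right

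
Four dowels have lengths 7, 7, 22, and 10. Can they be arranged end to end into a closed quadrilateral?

Yes

A quadrilateral exists iff every side is shorter than the sum of the others — equivalently, the longest side is less than the sum of the rest.
Longest side 22 < 24 (sum of the remaining 3), so yes.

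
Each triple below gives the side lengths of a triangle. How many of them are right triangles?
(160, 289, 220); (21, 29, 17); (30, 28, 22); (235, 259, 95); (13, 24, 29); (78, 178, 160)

(160,289,220): 160²+220² = 74000 < 83521 = 289² → obtuse
(21,29,17): 17²+21² = 730 < 841 = 29² → obtuse
(30,28,22): 22²+28² = 1268 > 900 = 30² → acute
(235,259,95): 95²+235² = 64250 < 67081 = 259² → obtuse
(13,24,29): 13²+24² = 745 < 841 = 29² → obtuse
(78,178,160): 78²+160² = 31684 = 178² → right
1 of the 6 is right.

1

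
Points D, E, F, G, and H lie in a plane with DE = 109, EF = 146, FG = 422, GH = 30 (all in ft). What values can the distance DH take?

The maximum is all hops collinear in one direction: 109 + 146 + 422 + 30 = 707.
The longest hop is 422; the others sum to 285. Folding the others back against it leaves at least 422 − 285 = 137.

137 ≤ DH ≤ 707 ft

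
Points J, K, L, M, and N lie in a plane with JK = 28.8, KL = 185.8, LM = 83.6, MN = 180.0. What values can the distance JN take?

0 ≤ JN ≤ 478.2

The maximum is all hops collinear in one direction: 28.8 + 185.8 + 83.6 + 180.0 = 478.2.
The longest hop is 185.8; the others sum to 292.4. Since 185.8 ≤ 292.4, the path can fold back on itself completely, so the minimum distance is 0.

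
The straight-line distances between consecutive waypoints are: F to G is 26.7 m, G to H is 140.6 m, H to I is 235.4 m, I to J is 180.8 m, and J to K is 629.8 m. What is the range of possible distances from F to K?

46.3 ≤ FK ≤ 1213.3 m

The maximum is all hops collinear in one direction: 26.7 + 140.6 + 235.4 + 180.8 + 629.8 = 1213.3.
The longest hop is 629.8; the others sum to 583.5. Folding the others back against it leaves at least 629.8 − 583.5 = 46.3.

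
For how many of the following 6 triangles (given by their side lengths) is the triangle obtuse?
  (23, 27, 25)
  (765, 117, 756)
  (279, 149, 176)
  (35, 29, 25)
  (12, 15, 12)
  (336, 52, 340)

(23,27,25): 23²+25² = 1154 > 729 = 27² → acute
(765,117,756): 117²+756² = 585225 = 765² → right
(279,149,176): 149²+176² = 53177 < 77841 = 279² → obtuse
(35,29,25): 25²+29² = 1466 > 1225 = 35² → acute
(12,15,12): 12²+12² = 288 > 225 = 15² → acute
(336,52,340): 52²+336² = 115600 = 340² → right
1 of the 6 is obtuse.

1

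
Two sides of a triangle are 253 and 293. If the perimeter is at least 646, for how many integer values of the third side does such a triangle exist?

446

Triangle inequality: 40 < x < 546. Perimeter ≥ 646 gives x ≥ 646 − 253 − 293 = 100.
So 100 ≤ x < 546; integers 100 through 545: 446 values.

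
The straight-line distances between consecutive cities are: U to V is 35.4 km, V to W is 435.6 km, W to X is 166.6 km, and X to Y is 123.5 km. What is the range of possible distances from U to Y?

110.1 ≤ UY ≤ 761.1 km

The maximum is all hops collinear in one direction: 35.4 + 435.6 + 166.6 + 123.5 = 761.1.
The longest hop is 435.6; the others sum to 325.5. Folding the others back against it leaves at least 435.6 − 325.5 = 110.1.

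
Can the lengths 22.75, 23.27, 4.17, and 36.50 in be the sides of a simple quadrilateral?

Yes

A quadrilateral exists iff every side is shorter than the sum of the others — equivalently, the longest side is less than the sum of the rest.
Longest side 36.50 < 50.19 (sum of the remaining 3), so yes.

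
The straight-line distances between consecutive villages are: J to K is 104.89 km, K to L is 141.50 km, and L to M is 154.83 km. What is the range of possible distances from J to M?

The maximum is all hops collinear in one direction: 104.89 + 141.50 + 154.83 = 401.22.
The longest hop is 154.83; the others sum to 246.39. Since 154.83 ≤ 246.39, the path can fold back on itself completely, so the minimum distance is 0.

0 ≤ JM ≤ 401.22 km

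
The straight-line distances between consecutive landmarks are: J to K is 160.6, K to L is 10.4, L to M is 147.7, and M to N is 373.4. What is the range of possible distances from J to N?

The maximum is all hops collinear in one direction: 160.6 + 10.4 + 147.7 + 373.4 = 692.1.
The longest hop is 373.4; the others sum to 318.7. Folding the others back against it leaves at least 373.4 − 318.7 = 54.7.

54.7 ≤ JN ≤ 692.1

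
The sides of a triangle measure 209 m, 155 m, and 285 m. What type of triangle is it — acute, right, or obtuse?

obtuse

Compare the square of the longest side to the sum of squares of the other two: 155² + 209² = 67706 < 81225 = 285².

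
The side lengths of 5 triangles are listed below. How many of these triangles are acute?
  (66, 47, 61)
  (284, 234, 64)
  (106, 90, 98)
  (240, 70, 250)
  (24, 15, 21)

(66,47,61): 47²+61² = 5930 > 4356 = 66² → acute
(284,234,64): 64²+234² = 58852 < 80656 = 284² → obtuse
(106,90,98): 90²+98² = 17704 > 11236 = 106² → acute
(240,70,250): 70²+240² = 62500 = 250² → right
(24,15,21): 15²+21² = 666 > 576 = 24² → acute
3 of the 5 are acute.

3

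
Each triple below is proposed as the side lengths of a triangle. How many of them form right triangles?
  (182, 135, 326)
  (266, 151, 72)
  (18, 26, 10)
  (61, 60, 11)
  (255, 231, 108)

(182,135,326): 135+182 ≤ 326, not a triangle
(266,151,72): 72+151 ≤ 266, not a triangle
(18,26,10): 10²+18² = 424 < 676 = 26² → obtuse
(61,60,11): 11²+60² = 3721 = 61² → right
(255,231,108): 108²+231² = 65025 = 255² → right
2 of the 5 are right.

2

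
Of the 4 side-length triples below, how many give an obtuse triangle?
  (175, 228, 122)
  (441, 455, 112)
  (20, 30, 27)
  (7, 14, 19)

(175,228,122): 122²+175² = 45509 < 51984 = 228² → obtuse
(441,455,112): 112²+441² = 207025 = 455² → right
(20,30,27): 20²+27² = 1129 > 900 = 30² → acute
(7,14,19): 7²+14² = 245 < 361 = 19² → obtuse
2 of the 4 are obtuse.

2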